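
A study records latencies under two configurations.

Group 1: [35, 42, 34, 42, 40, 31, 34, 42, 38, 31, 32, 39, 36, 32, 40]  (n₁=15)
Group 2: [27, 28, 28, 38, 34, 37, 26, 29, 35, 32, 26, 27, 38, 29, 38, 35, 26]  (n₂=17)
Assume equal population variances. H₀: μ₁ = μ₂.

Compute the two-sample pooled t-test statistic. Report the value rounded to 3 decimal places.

test statistic = 3.282

x̄₁=36.533, s₁=4.138, n₁=15
x̄₂=31.353, s₂=4.716, n₂=17
s_p² = [14·4.138² + 16·4.716²]/30 = 19.8539
SE = √(s_p²·(1/15+1/17)) = 1.5784
t = (36.533−31.353)/1.5784 = 3.2820
df = 30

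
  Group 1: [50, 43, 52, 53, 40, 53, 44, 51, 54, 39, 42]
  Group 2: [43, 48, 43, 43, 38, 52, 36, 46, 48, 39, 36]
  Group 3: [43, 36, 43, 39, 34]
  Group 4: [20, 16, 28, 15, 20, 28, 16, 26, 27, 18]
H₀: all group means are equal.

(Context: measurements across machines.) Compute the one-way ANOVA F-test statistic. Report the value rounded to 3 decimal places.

Group means [47.36, 42.91, 39.00, 21.40], grand mean 37.892
SSB = Σnᵢ(x̄ᵢ−x̄)² = 3989.713; SSW = ΣΣ(x−x̄ᵢ)² = 931.855
MSB = 3989.713/3 = 1329.9043; MSW = 931.855/33 = 28.2380
F = MSB/MSW = 47.0962
df = (3, 33)

test statistic = 47.096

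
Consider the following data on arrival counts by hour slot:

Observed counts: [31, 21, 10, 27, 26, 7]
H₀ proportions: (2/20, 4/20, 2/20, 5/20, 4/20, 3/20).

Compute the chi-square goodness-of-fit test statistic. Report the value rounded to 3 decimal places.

n = 122; E_i = n·p_i = [12.20, 24.40, 12.20, 30.50, 24.40, 18.30]
χ² = (31−12.20)²/12.20 + (21−24.40)²/24.40 + (10−12.20)²/12.20 + (27−30.50)²/30.50 + (26−24.40)²/24.40 + (7−18.30)²/18.30 = 37.3251
df = 5

test statistic = 37.325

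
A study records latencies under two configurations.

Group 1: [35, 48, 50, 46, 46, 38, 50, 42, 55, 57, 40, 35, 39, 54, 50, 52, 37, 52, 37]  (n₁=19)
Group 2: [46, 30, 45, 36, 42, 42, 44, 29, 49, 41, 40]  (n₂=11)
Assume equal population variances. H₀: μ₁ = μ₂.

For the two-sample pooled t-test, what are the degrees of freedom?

degrees of freedom = 28

df = n₁ + n₂ − 2 = 19 + 11 − 2 = 28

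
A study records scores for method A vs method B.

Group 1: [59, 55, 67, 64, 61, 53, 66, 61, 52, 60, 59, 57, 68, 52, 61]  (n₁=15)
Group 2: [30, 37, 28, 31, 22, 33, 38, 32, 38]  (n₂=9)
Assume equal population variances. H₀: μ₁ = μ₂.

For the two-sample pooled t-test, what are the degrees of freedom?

df = n₁ + n₂ − 2 = 15 + 9 − 2 = 22

degrees of freedom = 22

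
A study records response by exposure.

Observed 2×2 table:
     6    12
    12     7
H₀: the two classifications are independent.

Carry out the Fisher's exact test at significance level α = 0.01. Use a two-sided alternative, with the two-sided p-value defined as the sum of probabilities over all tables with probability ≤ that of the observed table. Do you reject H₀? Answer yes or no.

Margins: r₁=18, r₂=19, c₁=18, c₂=19, n=37
p_obs = C(18,6)·C(19,12)/C(37,18); sum pmf over tables with pmf ≤ p_obs
p-value (two-sided) = 0.10314
At α=0.01: p ≥ α → fail to reject H₀

reject H₀: no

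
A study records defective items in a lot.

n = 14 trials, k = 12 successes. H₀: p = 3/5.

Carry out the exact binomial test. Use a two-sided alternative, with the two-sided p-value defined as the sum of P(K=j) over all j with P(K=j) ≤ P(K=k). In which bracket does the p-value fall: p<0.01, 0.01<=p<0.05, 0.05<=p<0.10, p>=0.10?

Exact binomial: n=14, k=12, p₀=3/5=0.6000
P(X=j) = C(n,j)·p₀^j·(1−p₀)^(n−j); p = Σ P(X=j) over j with P(X=j) ≤ P(X=12)
p-value (two-sided) = 0.05730
→ bracket: 0.05<=p<0.10

p-value bracket: 0.05<=p<0.10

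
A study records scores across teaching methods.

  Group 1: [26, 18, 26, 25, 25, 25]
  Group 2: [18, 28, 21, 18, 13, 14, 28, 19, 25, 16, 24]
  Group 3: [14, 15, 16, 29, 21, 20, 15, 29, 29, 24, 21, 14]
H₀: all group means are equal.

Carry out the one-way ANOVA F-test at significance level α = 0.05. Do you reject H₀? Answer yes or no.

Group means [24.17, 20.36, 20.58], grand mean 21.241
SSB = Σnᵢ(x̄ᵢ−x̄)² = 65.015; SSW = ΣΣ(x−x̄ᵢ)² = 720.295
MSB = 65.015/2 = 32.5074; MSW = 720.295/26 = 27.7037
F = MSB/MSW = 1.1734
df = (2, 26)
p-value (upper-tail) = 0.32516
At α=0.05: p ≥ α → fail to reject H₀

reject H₀: no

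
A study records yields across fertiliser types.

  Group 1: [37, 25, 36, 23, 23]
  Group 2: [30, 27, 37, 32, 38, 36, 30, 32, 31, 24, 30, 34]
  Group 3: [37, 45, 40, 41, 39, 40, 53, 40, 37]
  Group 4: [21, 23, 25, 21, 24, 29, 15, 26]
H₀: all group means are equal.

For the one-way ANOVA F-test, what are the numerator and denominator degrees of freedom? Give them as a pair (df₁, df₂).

degrees of freedom = [3, 30]

k = 4 groups, N = 34 total
df = (k−1, N−k) = (4−1, 34−4) = (3, 30)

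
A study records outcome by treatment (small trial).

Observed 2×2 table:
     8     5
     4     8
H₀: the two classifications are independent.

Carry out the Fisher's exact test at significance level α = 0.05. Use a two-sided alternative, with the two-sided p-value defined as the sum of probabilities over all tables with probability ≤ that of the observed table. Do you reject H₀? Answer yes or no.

reject H₀: no

Margins: r₁=13, r₂=12, c₁=12, c₂=13, n=25
p_obs = C(13,8)·C(12,4)/C(25,12); sum pmf over tables with pmf ≤ p_obs
p-value (two-sided) = 0.23774
At α=0.05: p ≥ α → fail to reject H₀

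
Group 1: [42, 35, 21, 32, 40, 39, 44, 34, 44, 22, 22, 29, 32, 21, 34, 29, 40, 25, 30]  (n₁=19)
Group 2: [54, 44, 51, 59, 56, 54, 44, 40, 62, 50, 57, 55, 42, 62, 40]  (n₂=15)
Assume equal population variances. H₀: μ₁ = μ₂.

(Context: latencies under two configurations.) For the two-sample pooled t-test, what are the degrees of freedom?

df = n₁ + n₂ − 2 = 19 + 15 − 2 = 32

degrees of freedom = 32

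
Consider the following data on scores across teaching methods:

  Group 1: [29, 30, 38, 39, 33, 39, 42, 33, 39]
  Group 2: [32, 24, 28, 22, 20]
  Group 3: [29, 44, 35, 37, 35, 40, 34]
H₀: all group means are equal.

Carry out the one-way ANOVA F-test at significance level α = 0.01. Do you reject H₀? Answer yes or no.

reject H₀: yes

Group means [35.78, 25.20, 36.29], grand mean 33.429
SSB = Σnᵢ(x̄ᵢ−x̄)² = 445.359; SSW = ΣΣ(x−x̄ᵢ)² = 397.784
MSB = 445.359/2 = 222.6794; MSW = 397.784/18 = 22.0991
F = MSB/MSW = 10.0764
df = (2, 18)
p-value (upper-tail) = 0.00116
At α=0.01: p < α → reject H₀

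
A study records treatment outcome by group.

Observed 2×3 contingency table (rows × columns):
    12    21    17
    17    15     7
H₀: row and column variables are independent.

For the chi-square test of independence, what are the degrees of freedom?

degrees of freedom = 2

df = (r−1)(c−1) = (2−1)·(3−1) = 2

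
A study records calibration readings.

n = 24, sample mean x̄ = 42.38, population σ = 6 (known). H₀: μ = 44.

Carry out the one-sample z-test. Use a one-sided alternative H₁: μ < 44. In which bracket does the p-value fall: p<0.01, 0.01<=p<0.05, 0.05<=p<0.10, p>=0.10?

SE = σ/√n = 6/√24 = 1.2247
z = (x̄−μ₀)/SE = (42.38−44)/1.2247 = -1.3227
p-value (one-sided, H₁ less) = 0.09296
→ bracket: 0.05<=p<0.10

p-value bracket: 0.05<=p<0.10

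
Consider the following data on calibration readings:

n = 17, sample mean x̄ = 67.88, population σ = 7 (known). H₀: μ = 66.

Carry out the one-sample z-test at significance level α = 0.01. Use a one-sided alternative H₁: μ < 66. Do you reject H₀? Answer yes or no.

SE = σ/√n = 7/√17 = 1.6977
z = (x̄−μ₀)/SE = (67.88−66)/1.6977 = 1.1073
p-value (one-sided, H₁ less) = 0.86593
At α=0.01: p ≥ α → fail to reject H₀

reject H₀: no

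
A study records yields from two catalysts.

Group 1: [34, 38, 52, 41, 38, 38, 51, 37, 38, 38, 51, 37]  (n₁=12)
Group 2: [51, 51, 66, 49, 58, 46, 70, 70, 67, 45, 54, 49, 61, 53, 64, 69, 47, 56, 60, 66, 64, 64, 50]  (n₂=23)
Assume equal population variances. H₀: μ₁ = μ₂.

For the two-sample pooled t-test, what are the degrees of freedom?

degrees of freedom = 33

df = n₁ + n₂ − 2 = 12 + 23 − 2 = 33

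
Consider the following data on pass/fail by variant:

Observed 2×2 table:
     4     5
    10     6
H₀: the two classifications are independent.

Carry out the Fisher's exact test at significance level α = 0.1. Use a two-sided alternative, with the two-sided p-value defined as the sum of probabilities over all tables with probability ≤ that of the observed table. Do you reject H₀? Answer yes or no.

reject H₀: no

Margins: r₁=9, r₂=16, c₁=14, c₂=11, n=25
p_obs = C(9,4)·C(16,10)/C(25,14); sum pmf over tables with pmf ≤ p_obs
p-value (two-sided) = 0.43408
At α=0.1: p ≥ α → fail to reject H₀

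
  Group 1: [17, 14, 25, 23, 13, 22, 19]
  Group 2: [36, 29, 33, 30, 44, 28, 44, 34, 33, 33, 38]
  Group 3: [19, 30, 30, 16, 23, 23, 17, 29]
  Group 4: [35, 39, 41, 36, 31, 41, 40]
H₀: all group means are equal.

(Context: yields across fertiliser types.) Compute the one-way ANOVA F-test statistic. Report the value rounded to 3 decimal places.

test statistic = 23.929

Group means [19.00, 34.73, 23.38, 37.57], grand mean 29.242
SSB = Σnᵢ(x̄ᵢ−x̄)² = 1826.290; SSW = ΣΣ(x−x̄ᵢ)² = 737.771
MSB = 1826.290/3 = 608.7632; MSW = 737.771/29 = 25.4404
F = MSB/MSW = 23.9290
df = (3, 29)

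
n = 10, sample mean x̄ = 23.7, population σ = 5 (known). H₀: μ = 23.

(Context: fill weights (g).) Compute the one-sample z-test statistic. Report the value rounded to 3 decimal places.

test statistic = 0.443

SE = σ/√n = 5/√10 = 1.5811
z = (x̄−μ₀)/SE = (23.7−23)/1.5811 = 0.4427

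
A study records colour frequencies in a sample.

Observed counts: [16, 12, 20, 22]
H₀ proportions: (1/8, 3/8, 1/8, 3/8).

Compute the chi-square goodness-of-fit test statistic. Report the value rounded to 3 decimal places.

test statistic = 28.895

n = 70; E_i = n·p_i = [8.75, 26.25, 8.75, 26.25]
χ² = (16−8.75)²/8.75 + (12−26.25)²/26.25 + (20−8.75)²/8.75 + (22−26.25)²/26.25 = 28.8952
df = 3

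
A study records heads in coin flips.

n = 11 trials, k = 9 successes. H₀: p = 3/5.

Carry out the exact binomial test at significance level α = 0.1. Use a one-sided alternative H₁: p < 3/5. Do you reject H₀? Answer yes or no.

reject H₀: no

Exact binomial: n=11, k=9, p₀=3/5=0.6000
P(X≤9) from Σ C(n,i)·p₀^i·(1−p₀)^(n−i)
p-value (one-sided, H₁ less) = 0.96977
At α=0.1: p ≥ α → fail to reject H₀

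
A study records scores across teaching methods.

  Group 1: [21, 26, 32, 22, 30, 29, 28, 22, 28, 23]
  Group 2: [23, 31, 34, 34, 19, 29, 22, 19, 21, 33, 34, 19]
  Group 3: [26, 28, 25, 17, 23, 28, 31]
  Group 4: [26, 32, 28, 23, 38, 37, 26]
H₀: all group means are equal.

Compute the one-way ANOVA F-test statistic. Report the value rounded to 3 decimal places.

test statistic = 1.043

Group means [26.10, 26.50, 25.43, 30.00], grand mean 26.861
SSB = Σnᵢ(x̄ᵢ−x̄)² = 90.691; SSW = ΣΣ(x−x̄ᵢ)² = 927.614
MSB = 90.691/3 = 30.2304; MSW = 927.614/32 = 28.9879
F = MSB/MSW = 1.0429
df = (3, 32)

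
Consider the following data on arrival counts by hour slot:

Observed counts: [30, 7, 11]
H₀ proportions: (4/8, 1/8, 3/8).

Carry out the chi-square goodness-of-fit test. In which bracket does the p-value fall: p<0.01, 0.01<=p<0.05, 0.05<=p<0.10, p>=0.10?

p-value bracket: p>=0.10

n = 48; E_i = n·p_i = [24.00, 6.00, 18.00]
χ² = (30−24.00)²/24.00 + (7−6.00)²/6.00 + (11−18.00)²/18.00 = 4.3889
df = 2
p-value (upper-tail) = 0.11142
→ bracket: p>=0.10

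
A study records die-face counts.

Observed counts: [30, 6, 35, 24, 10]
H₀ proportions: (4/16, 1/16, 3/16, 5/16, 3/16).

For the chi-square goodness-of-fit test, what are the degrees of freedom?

df = k − 1 = 5 − 1 = 4

degrees of freedom = 4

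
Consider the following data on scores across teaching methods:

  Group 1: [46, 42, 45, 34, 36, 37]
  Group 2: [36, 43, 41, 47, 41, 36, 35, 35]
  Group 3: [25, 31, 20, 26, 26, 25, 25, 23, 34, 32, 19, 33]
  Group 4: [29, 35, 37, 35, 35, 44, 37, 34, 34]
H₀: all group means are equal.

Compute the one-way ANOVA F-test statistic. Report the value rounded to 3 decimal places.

Group means [40.00, 39.25, 26.58, 35.56], grand mean 34.086
SSB = Σnᵢ(x̄ᵢ−x̄)² = 1118.104; SSW = ΣΣ(x−x̄ᵢ)² = 654.639
MSB = 1118.104/3 = 372.7013; MSW = 654.639/31 = 21.1174
F = MSB/MSW = 17.6490
df = (3, 31)

test statistic = 17.649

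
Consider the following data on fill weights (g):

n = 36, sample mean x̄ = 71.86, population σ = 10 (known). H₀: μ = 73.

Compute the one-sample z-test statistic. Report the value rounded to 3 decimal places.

SE = σ/√n = 10/√36 = 1.6667
z = (x̄−μ₀)/SE = (71.86−73)/1.6667 = -0.6840

test statistic = -0.684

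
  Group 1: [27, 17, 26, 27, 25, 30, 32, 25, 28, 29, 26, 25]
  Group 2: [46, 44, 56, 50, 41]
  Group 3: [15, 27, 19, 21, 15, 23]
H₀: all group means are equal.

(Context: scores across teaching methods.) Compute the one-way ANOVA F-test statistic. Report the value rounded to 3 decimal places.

test statistic = 57.261

Group means [26.42, 47.40, 20.00], grand mean 29.304
SSB = Σnᵢ(x̄ᵢ−x̄)² = 2256.753; SSW = ΣΣ(x−x̄ᵢ)² = 394.117
MSB = 2256.753/2 = 1128.3764; MSW = 394.117/20 = 19.7058
F = MSB/MSW = 57.2610
df = (2, 20)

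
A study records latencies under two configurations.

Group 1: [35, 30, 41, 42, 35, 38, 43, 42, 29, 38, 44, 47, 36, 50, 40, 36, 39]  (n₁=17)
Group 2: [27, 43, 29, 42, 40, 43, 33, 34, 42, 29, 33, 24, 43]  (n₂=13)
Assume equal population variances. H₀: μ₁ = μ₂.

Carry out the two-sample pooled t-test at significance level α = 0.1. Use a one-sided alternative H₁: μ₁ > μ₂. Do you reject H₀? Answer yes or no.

reject H₀: yes

x̄₁=39.118, s₁=5.487, n₁=17
x̄₂=35.538, s₂=6.936, n₂=13
s_p² = [16·5.487² + 12·6.936²]/28 = 37.8213
SE = √(s_p²·(1/17+1/13)) = 2.2659
t = (39.118−35.538)/2.2659 = 1.5796
df = 28
p-value (one-sided, H₁ greater) = 0.06271
At α=0.1: p < α → reject H₀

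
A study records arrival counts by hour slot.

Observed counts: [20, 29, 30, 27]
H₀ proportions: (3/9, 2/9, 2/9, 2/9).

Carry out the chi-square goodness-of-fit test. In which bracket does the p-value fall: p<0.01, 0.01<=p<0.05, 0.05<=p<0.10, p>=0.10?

p-value bracket: 0.01<=p<0.05

n = 106; E_i = n·p_i = [35.33, 23.56, 23.56, 23.56]
χ² = (20−35.33)²/35.33 + (29−23.56)²/23.56 + (30−23.56)²/23.56 + (27−23.56)²/23.56 = 10.1792
df = 3
p-value (upper-tail) = 0.01710
→ bracket: 0.01<=p<0.05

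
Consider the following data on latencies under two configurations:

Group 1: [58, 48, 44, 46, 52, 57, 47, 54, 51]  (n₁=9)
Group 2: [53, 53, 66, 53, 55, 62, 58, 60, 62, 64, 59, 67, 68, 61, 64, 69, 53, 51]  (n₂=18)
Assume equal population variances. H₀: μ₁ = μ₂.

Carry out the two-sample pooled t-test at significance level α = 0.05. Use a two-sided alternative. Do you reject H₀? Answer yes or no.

reject H₀: yes

x̄₁=50.778, s₁=4.919, n₁=9
x̄₂=59.889, s₂=5.830, n₂=18
s_p² = [8·4.919² + 17·5.830²]/25 = 30.8533
SE = √(s_p²·(1/9+1/18)) = 2.2676
t = (50.778−59.889)/2.2676 = -4.0179
df = 25
p-value (two-sided) = 0.00047
At α=0.05: p < α → reject H₀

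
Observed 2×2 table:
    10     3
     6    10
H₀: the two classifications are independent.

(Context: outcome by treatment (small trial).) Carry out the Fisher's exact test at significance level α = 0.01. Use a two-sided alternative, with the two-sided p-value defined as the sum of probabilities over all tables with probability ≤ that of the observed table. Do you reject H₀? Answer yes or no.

reject H₀: no

Margins: r₁=13, r₂=16, c₁=16, c₂=13, n=29
p_obs = C(13,10)·C(16,6)/C(29,16); sum pmf over tables with pmf ≤ p_obs
p-value (two-sided) = 0.06080
At α=0.01: p ≥ α → fail to reject H₀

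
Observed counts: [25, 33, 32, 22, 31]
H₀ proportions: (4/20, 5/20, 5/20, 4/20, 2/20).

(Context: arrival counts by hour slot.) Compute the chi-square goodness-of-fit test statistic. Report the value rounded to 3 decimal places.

n = 143; E_i = n·p_i = [28.60, 35.75, 35.75, 28.60, 14.30]
χ² = (25−28.60)²/28.60 + (33−35.75)²/35.75 + (32−35.75)²/35.75 + (22−28.60)²/28.60 + (31−14.30)²/14.30 = 22.0839
df = 4

test statistic = 22.084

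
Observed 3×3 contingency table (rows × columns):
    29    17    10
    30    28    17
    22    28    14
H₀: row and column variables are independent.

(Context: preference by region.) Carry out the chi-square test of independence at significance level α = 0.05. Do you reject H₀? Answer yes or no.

reject H₀: no

Row totals [56, 75, 64], col totals [81, 73, 41], n=195
χ² = (29−23.26)²/23.26 + (17−20.96)²/20.96 + (10−11.77)²/11.77 + (30−31.15)²/31.15 + (28−28.08)²/28.08 + (17−15.77)²/15.77 + (22−26.58)²/26.58 + (28−23.96)²/23.96 + (14−13.46)²/13.46 = 4.0658
df = 4
p-value (upper-tail) = 0.39718
At α=0.05: p ≥ α → fail to reject H₀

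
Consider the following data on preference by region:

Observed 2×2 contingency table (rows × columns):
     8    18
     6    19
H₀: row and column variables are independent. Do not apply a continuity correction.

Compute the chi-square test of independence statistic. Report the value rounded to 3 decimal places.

test statistic = 0.293

Row totals [26, 25], col totals [14, 37], n=51
χ² = (8−7.14)²/7.14 + (18−18.86)²/18.86 + (6−6.86)²/6.86 + (19−18.14)²/18.14 = 0.2932
df = 1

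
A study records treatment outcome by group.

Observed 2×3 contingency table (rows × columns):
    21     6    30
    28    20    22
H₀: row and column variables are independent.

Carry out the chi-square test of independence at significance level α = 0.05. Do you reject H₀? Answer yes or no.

reject H₀: yes

Row totals [57, 70], col totals [49, 26, 52], n=127
χ² = (21−21.99)²/21.99 + (6−11.67)²/11.67 + (30−23.34)²/23.34 + (28−27.01)²/27.01 + (20−14.33)²/14.33 + (22−28.66)²/28.66 = 8.5279
df = 2
p-value (upper-tail) = 0.01407
At α=0.05: p < α → reject H₀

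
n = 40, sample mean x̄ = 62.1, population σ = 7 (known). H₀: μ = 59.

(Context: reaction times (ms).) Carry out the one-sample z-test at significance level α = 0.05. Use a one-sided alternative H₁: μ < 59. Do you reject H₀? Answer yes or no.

reject H₀: no

SE = σ/√n = 7/√40 = 1.1068
z = (x̄−μ₀)/SE = (62.1−59)/1.1068 = 2.8009
p-value (one-sided, H₁ less) = 0.99745
At α=0.05: p ≥ α → fail to reject H₀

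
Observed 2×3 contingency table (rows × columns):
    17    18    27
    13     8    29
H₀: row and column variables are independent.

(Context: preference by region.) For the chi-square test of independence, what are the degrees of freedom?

degrees of freedom = 2

df = (r−1)(c−1) = (2−1)·(3−1) = 2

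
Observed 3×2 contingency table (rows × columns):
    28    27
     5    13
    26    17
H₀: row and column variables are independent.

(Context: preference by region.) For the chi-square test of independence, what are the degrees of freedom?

degrees of freedom = 2

df = (r−1)(c−1) = (3−1)·(2−1) = 2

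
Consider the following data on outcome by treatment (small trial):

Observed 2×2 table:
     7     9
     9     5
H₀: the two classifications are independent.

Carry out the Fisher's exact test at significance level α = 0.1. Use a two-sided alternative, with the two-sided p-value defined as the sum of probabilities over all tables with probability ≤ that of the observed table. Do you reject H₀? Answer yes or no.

reject H₀: no

Margins: r₁=16, r₂=14, c₁=16, c₂=14, n=30
p_obs = C(16,7)·C(14,9)/C(30,16); sum pmf over tables with pmf ≤ p_obs
p-value (two-sided) = 0.29888
At α=0.1: p ≥ α → fail to reject H₀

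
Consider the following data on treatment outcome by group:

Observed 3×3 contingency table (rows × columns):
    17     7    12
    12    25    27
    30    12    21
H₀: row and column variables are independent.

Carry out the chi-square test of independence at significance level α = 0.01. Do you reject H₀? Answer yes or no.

Row totals [36, 64, 63], col totals [59, 44, 60], n=163
χ² = (17−13.03)²/13.03 + (7−9.72)²/9.72 + (12−13.25)²/13.25 + (12−23.17)²/23.17 + (25−17.28)²/17.28 + (27−23.56)²/23.56 + (30−22.80)²/22.80 + (12−17.01)²/17.01 + (21−23.19)²/23.19 = 15.3767
df = 4
p-value (upper-tail) = 0.00398
At α=0.01: p < α → reject H₀

reject H₀: yes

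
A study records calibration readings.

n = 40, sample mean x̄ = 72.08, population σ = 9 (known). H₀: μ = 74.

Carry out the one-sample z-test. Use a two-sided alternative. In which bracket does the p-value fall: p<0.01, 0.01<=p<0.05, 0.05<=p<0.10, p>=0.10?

SE = σ/√n = 9/√40 = 1.4230
z = (x̄−μ₀)/SE = (72.08−74)/1.4230 = -1.3492
p-value (two-sided) = 0.17726
→ bracket: p>=0.10

p-value bracket: p>=0.10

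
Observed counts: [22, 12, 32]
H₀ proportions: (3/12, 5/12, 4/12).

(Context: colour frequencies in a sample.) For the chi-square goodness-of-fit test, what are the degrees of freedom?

df = k − 1 = 3 − 1 = 2

degrees of freedom = 2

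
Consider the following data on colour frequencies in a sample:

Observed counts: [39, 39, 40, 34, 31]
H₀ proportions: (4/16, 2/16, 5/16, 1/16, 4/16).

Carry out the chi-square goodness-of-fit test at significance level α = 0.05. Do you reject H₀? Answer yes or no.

reject H₀: yes

n = 183; E_i = n·p_i = [45.75, 22.88, 57.19, 11.44, 45.75]
χ² = (39−45.75)²/45.75 + (39−22.88)²/22.88 + (40−57.19)²/57.19 + (34−11.44)²/11.44 + (31−45.75)²/45.75 = 66.7923
df = 4
p-value (upper-tail) = 0.00000
At α=0.05: p < α → reject H₀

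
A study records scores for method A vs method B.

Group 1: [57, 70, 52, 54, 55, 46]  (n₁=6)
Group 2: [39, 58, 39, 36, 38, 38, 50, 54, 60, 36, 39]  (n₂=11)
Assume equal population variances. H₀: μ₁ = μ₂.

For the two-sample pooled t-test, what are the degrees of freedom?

df = n₁ + n₂ − 2 = 6 + 11 − 2 = 15

degrees of freedom = 15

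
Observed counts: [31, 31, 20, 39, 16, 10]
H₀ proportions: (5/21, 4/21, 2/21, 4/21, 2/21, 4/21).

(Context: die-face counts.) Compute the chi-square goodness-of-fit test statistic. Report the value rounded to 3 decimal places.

n = 147; E_i = n·p_i = [35.00, 28.00, 14.00, 28.00, 14.00, 28.00]
χ² = (31−35.00)²/35.00 + (31−28.00)²/28.00 + (20−14.00)²/14.00 + (39−28.00)²/28.00 + (16−14.00)²/14.00 + (10−28.00)²/28.00 = 19.5286
df = 5

test statistic = 19.529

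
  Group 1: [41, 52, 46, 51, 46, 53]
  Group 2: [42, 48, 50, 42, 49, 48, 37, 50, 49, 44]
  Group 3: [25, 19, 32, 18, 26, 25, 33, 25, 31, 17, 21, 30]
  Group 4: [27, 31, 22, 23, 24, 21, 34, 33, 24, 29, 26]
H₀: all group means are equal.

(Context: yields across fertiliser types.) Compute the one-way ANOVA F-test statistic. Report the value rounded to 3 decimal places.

Group means [48.17, 45.90, 25.17, 26.73], grand mean 34.462
SSB = Σnᵢ(x̄ᵢ−x̄)² = 4130.110; SSW = ΣΣ(x−x̄ᵢ)² = 821.582
MSB = 4130.110/3 = 1376.7035; MSW = 821.582/35 = 23.4738
F = MSB/MSW = 58.6486
df = (3, 35)

test statistic = 58.649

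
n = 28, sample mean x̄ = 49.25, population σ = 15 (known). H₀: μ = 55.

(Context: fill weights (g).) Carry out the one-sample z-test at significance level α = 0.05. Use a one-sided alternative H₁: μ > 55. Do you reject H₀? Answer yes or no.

SE = σ/√n = 15/√28 = 2.8347
z = (x̄−μ₀)/SE = (49.25−55)/2.8347 = -2.0284
p-value (one-sided, H₁ greater) = 0.97874
At α=0.05: p ≥ α → fail to reject H₀

reject H₀: no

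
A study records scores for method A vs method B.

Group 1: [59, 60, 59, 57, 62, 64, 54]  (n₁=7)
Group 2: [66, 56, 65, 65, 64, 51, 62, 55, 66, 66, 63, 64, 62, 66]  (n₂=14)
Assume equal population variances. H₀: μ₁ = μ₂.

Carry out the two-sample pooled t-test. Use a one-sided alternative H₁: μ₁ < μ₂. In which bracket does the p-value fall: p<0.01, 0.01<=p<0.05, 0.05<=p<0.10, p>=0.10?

p-value bracket: 0.05<=p<0.10

x̄₁=59.286, s₁=3.251, n₁=7
x̄₂=62.214, s₂=4.775, n₂=14
s_p² = [6·3.251² + 13·4.775²]/19 = 18.9361
SE = √(s_p²·(1/7+1/14)) = 2.0144
t = (59.286−62.214)/2.0144 = -1.4538
df = 19
p-value (one-sided, H₁ less) = 0.08116
→ bracket: 0.05<=p<0.10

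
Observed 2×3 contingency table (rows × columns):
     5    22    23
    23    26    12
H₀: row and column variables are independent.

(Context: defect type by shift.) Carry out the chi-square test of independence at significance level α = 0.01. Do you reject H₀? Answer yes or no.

reject H₀: yes

Row totals [50, 61], col totals [28, 48, 35], n=111
χ² = (5−12.61)²/12.61 + (22−21.62)²/21.62 + (23−15.77)²/15.77 + (23−15.39)²/15.39 + (26−26.38)²/26.38 + (12−19.23)²/19.23 = 14.4134
df = 2
p-value (upper-tail) = 0.00074
At α=0.01: p < α → reject H₀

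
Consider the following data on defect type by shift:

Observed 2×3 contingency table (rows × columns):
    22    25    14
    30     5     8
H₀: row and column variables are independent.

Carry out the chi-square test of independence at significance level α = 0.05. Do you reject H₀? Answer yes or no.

reject H₀: yes

Row totals [61, 43], col totals [52, 30, 22], n=104
χ² = (22−30.50)²/30.50 + (25−17.60)²/17.60 + (14−12.90)²/12.90 + (30−21.50)²/21.50 + (5−12.40)²/12.40 + (8−9.10)²/9.10 = 13.4892
df = 2
p-value (upper-tail) = 0.00118
At α=0.05: p < α → reject H₀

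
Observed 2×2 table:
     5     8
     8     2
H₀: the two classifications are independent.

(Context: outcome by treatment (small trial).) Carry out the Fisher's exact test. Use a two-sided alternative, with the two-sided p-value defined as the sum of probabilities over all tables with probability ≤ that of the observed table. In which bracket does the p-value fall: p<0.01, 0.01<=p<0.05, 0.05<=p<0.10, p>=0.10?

p-value bracket: 0.05<=p<0.10

Margins: r₁=13, r₂=10, c₁=13, c₂=10, n=23
p_obs = C(13,5)·C(10,8)/C(23,13); sum pmf over tables with pmf ≤ p_obs
p-value (two-sided) = 0.09030
→ bracket: 0.05<=p<0.10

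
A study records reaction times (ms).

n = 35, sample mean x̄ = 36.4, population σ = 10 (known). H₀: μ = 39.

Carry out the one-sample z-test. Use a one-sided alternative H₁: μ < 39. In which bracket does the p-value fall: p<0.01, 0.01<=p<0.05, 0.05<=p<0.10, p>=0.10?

SE = σ/√n = 10/√35 = 1.6903
z = (x̄−μ₀)/SE = (36.4−39)/1.6903 = -1.5382
p-value (one-sided, H₁ less) = 0.06200
→ bracket: 0.05<=p<0.10

p-value bracket: 0.05<=p<0.10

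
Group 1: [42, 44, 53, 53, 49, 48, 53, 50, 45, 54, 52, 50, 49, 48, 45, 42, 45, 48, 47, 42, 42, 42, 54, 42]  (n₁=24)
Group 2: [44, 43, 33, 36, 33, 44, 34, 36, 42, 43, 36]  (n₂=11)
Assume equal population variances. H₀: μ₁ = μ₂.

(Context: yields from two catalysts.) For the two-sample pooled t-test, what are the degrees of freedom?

degrees of freedom = 33

df = n₁ + n₂ − 2 = 24 + 11 − 2 = 33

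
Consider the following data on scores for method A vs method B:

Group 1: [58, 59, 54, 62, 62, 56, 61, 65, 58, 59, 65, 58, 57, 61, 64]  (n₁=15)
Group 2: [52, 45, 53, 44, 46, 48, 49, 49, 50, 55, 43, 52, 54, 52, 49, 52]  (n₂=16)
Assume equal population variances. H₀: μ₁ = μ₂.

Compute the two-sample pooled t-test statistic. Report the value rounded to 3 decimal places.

test statistic = 8.344

x̄₁=59.933, s₁=3.283, n₁=15
x̄₂=49.562, s₂=3.614, n₂=16
s_p² = [14·3.283² + 15·3.614²]/29 = 11.9611
SE = √(s_p²·(1/15+1/16)) = 1.2430
t = (59.933−49.562)/1.2430 = 8.3436
df = 29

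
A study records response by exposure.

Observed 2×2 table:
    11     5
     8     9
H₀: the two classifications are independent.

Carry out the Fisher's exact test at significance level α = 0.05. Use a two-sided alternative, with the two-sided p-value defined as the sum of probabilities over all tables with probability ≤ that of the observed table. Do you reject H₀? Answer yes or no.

reject H₀: no

Margins: r₁=16, r₂=17, c₁=19, c₂=14, n=33
p_obs = C(16,11)·C(17,8)/C(33,19); sum pmf over tables with pmf ≤ p_obs
p-value (two-sided) = 0.29600
At α=0.05: p ≥ α → fail to reject H₀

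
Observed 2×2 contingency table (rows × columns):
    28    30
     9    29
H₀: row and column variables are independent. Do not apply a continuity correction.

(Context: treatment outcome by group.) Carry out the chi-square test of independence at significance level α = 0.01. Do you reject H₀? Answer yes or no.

Row totals [58, 38], col totals [37, 59], n=96
χ² = (28−22.35)²/22.35 + (30−35.65)²/35.65 + (9−14.65)²/14.65 + (29−23.35)²/23.35 = 5.8614
df = 1
p-value (upper-tail) = 0.01548
At α=0.01: p ≥ α → fail to reject H₀

reject H₀: no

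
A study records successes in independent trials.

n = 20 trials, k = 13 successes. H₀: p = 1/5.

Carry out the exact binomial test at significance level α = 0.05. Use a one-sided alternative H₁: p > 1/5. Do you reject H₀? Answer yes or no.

Exact binomial: n=20, k=13, p₀=1/5=0.2000
P(X≥13) from Σ C(n,i)·p₀^i·(1−p₀)^(n−i)
p-value (one-sided, H₁ greater) = 0.00002
At α=0.05: p < α → reject H₀

reject H₀: yes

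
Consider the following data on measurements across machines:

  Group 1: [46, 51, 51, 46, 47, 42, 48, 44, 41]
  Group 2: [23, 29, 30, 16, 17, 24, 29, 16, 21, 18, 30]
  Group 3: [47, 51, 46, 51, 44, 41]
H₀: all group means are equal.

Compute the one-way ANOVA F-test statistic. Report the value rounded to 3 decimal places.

test statistic = 78.235

Group means [46.22, 23.00, 46.67], grand mean 36.500
SSB = Σnᵢ(x̄ᵢ−x̄)² = 3475.611; SSW = ΣΣ(x−x̄ᵢ)² = 510.889
MSB = 3475.611/2 = 1737.8056; MSW = 510.889/23 = 22.2126
F = MSB/MSW = 78.2353
df = (2, 23)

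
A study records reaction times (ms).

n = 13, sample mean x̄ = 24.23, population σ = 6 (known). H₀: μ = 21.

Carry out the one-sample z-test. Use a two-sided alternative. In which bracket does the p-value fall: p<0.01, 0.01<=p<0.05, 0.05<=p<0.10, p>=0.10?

p-value bracket: 0.05<=p<0.10

SE = σ/√n = 6/√13 = 1.6641
z = (x̄−μ₀)/SE = (24.23−21)/1.6641 = 1.9410
p-value (two-sided) = 0.05226
→ bracket: 0.05<=p<0.10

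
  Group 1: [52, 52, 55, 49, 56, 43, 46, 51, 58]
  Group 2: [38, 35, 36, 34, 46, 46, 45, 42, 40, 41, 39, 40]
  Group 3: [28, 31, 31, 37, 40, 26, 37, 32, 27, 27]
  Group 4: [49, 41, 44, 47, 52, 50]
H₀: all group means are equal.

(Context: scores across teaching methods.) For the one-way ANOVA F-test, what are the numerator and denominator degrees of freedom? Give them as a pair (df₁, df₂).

k = 4 groups, N = 37 total
df = (k−1, N−k) = (4−1, 37−4) = (3, 33)

degrees of freedom = [3, 33]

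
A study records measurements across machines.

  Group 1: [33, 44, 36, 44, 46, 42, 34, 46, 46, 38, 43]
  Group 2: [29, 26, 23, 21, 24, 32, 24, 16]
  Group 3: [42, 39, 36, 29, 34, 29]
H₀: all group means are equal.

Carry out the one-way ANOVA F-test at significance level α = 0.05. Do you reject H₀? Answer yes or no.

reject H₀: yes

Group means [41.09, 24.38, 34.83], grand mean 34.240
SSB = Σnᵢ(x̄ᵢ−x̄)² = 1296.943; SSW = ΣΣ(x−x̄ᵢ)² = 549.617
MSB = 1296.943/2 = 648.4713; MSW = 549.617/22 = 24.9826
F = MSB/MSW = 25.9569
df = (2, 22)
p-value (upper-tail) = 0.00000
At α=0.05: p < α → reject H₀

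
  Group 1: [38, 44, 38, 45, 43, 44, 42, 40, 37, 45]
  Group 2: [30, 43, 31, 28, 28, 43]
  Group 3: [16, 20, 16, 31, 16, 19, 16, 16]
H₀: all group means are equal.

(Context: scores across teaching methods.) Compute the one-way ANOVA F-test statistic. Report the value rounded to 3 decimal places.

test statistic = 46.070

Group means [41.60, 33.83, 18.75], grand mean 32.042
SSB = Σnᵢ(x̄ᵢ−x̄)² = 2346.225; SSW = ΣΣ(x−x̄ᵢ)² = 534.733
MSB = 2346.225/2 = 1173.1125; MSW = 534.733/21 = 25.4635
F = MSB/MSW = 46.0704
df = (2, 21)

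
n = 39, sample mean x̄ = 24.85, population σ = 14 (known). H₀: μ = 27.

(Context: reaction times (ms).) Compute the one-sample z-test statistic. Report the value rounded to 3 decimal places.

test statistic = -0.959

SE = σ/√n = 14/√39 = 2.2418
z = (x̄−μ₀)/SE = (24.85−27)/2.2418 = -0.9591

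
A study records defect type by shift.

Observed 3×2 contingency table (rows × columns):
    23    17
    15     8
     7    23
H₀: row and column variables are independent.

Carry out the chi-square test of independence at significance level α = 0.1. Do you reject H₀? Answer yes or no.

reject H₀: yes

Row totals [40, 23, 30], col totals [45, 48], n=93
χ² = (23−19.35)²/19.35 + (17−20.65)²/20.65 + (15−11.13)²/11.13 + (8−11.87)²/11.87 + (7−14.52)²/14.52 + (23−15.48)²/15.48 = 11.4789
df = 2
p-value (upper-tail) = 0.00322
At α=0.1: p < α → reject H₀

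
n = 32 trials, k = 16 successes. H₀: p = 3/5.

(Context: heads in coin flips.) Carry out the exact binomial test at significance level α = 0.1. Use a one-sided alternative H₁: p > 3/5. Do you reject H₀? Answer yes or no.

Exact binomial: n=32, k=16, p₀=3/5=0.6000
P(X≥16) from Σ C(n,i)·p₀^i·(1−p₀)^(n−i)
p-value (one-sided, H₁ greater) = 0.90803
At α=0.1: p ≥ α → fail to reject H₀

reject H₀: no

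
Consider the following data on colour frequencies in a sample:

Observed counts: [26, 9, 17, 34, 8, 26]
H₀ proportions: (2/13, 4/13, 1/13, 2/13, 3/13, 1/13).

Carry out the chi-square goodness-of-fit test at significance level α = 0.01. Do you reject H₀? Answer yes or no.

n = 120; E_i = n·p_i = [18.46, 36.92, 9.23, 18.46, 27.69, 9.23]
χ² = (26−18.46)²/18.46 + (9−36.92)²/36.92 + (17−9.23)²/9.23 + (34−18.46)²/18.46 + (8−27.69)²/27.69 + (26−9.23)²/9.23 = 88.2799
df = 5
p-value (upper-tail) = 0.00000
At α=0.01: p < α → reject H₀

reject H₀: yes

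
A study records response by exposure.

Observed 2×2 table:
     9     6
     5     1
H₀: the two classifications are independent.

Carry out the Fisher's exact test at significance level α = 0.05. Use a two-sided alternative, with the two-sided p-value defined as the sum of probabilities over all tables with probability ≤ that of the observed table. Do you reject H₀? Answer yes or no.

reject H₀: no

Margins: r₁=15, r₂=6, c₁=14, c₂=7, n=21
p_obs = C(15,9)·C(6,5)/C(21,14); sum pmf over tables with pmf ≤ p_obs
p-value (two-sided) = 0.61262
At α=0.05: p ≥ α → fail to reject H₀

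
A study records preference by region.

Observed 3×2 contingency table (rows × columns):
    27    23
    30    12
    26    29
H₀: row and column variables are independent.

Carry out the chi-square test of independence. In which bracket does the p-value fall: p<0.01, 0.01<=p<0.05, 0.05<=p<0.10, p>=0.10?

p-value bracket: 0.05<=p<0.10

Row totals [50, 42, 55], col totals [83, 64], n=147
χ² = (27−28.23)²/28.23 + (23−21.77)²/21.77 + (30−23.71)²/23.71 + (12−18.29)²/18.29 + (26−31.05)²/31.05 + (29−23.95)²/23.95 = 5.8397
df = 2
p-value (upper-tail) = 0.05394
→ bracket: 0.05<=p<0.10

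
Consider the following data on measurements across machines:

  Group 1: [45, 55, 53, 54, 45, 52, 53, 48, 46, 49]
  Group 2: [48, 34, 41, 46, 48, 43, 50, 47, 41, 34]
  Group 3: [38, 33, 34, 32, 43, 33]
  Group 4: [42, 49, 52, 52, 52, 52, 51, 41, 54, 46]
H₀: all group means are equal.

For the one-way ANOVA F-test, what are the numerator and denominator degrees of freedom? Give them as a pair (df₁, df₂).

k = 4 groups, N = 36 total
df = (k−1, N−k) = (4−1, 36−4) = (3, 32)

degrees of freedom = [3, 32]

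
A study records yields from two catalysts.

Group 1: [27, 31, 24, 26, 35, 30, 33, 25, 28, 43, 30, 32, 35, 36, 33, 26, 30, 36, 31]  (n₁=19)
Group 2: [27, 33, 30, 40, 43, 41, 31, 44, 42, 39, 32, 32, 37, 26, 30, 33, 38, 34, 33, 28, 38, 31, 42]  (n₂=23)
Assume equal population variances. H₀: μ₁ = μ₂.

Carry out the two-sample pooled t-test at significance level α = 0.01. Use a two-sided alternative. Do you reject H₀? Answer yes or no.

reject H₀: no

x̄₁=31.105, s₁=4.701, n₁=19
x̄₂=34.957, s₂=5.431, n₂=23
s_p² = [18·4.701² + 22·5.431²]/40 = 26.1686
SE = √(s_p²·(1/19+1/23)) = 1.5859
t = (31.105−34.957)/1.5859 = -2.4284
df = 40
p-value (two-sided) = 0.01975
At α=0.01: p ≥ α → fail to reject H₀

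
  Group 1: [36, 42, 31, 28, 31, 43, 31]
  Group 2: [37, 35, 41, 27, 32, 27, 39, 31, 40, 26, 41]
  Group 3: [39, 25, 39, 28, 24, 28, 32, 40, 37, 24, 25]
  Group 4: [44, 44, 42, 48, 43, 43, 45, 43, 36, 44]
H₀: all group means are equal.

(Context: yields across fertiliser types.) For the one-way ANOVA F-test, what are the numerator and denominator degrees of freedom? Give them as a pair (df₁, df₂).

k = 4 groups, N = 39 total
df = (k−1, N−k) = (4−1, 39−4) = (3, 35)

degrees of freedom = [3, 35]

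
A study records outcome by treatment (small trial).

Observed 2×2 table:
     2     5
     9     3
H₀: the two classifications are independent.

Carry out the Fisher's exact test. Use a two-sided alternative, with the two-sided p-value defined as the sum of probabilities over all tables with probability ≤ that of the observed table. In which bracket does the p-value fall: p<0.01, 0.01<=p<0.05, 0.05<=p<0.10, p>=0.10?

Margins: r₁=7, r₂=12, c₁=11, c₂=8, n=19
p_obs = C(7,2)·C(12,9)/C(19,11); sum pmf over tables with pmf ≤ p_obs
p-value (two-sided) = 0.07395
→ bracket: 0.05<=p<0.10

p-value bracket: 0.05<=p<0.10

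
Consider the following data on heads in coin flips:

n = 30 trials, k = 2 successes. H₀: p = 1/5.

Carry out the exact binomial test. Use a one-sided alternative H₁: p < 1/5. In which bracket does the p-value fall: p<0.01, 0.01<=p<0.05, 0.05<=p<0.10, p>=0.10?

p-value bracket: 0.01<=p<0.05

Exact binomial: n=30, k=2, p₀=1/5=0.2000
P(X≤2) from Σ C(n,i)·p₀^i·(1−p₀)^(n−i)
p-value (one-sided, H₁ less) = 0.04418
→ bracket: 0.01<=p<0.05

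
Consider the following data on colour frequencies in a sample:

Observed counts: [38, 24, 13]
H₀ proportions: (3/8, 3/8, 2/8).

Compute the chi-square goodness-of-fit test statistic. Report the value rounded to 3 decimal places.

n = 75; E_i = n·p_i = [28.12, 28.12, 18.75]
χ² = (38−28.12)²/28.12 + (24−28.12)²/28.12 + (13−18.75)²/18.75 = 5.8356
df = 2

test statistic = 5.836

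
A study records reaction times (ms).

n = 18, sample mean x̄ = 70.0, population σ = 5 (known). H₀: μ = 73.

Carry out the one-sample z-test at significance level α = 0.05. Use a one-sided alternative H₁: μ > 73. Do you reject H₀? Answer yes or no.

reject H₀: no

SE = σ/√n = 5/√18 = 1.1785
z = (x̄−μ₀)/SE = (70.0−73)/1.1785 = -2.5456
p-value (one-sided, H₁ greater) = 0.99455
At α=0.05: p ≥ α → fail to reject H₀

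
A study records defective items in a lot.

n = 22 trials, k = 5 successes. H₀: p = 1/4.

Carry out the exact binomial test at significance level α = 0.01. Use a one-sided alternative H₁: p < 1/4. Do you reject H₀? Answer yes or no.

reject H₀: no

Exact binomial: n=22, k=5, p₀=1/4=0.2500
P(X≤5) from Σ C(n,i)·p₀^i·(1−p₀)^(n−i)
p-value (one-sided, H₁ less) = 0.51680
At α=0.01: p ≥ α → fail to reject H₀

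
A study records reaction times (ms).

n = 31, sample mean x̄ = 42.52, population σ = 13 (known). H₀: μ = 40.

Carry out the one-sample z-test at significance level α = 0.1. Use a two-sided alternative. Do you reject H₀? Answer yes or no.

SE = σ/√n = 13/√31 = 2.3349
z = (x̄−μ₀)/SE = (42.52−40)/2.3349 = 1.0793
p-value (two-sided) = 0.28046
At α=0.1: p ≥ α → fail to reject H₀

reject H₀: no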